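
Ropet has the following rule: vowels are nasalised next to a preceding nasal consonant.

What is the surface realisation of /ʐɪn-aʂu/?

[ʐɪnãʂu]

/a/ sits next to the nasal /n/ and is therefore nasalised to [ã].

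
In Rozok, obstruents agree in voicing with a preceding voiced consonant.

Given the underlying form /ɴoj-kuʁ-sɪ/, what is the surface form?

[ɴojguʁzɪ]

The rule targets /k/ (voiceless velar stop), which sits after the trigger /j/ (voiced).
Changing only its voicing to voiced gives [g] — the voiced velar stop.
At the second juncture, /s/ likewise becomes [z] adjacent to /ʁ/.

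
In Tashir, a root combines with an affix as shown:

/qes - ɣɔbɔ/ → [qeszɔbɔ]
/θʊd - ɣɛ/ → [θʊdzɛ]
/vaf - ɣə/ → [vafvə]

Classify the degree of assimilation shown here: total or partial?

Underlying /ɣ/ is realised as [z] next to /s/; /s/ itself does not change.
The change velar → alveolar matches the place of the preceding /s/, identifying this as place assimilation.
Manner and voice are unchanged, so the assimilation is partial, not total.
The same holds elsewhere in the data: /ɣ/ → [z] after /d/ (velar → alveolar, matching alveolar); /ɣ/ → [v] after /f/ (velar → labiodental, matching labiodental) — only place changes, and always toward the preceding segment.

partial assimilation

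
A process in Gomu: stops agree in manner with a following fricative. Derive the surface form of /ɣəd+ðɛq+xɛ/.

[ɣəzðɛχxɛ]

The rule targets /d/ (voiced alveolar stop), which sits before the trigger /ð/ (fricative).
Changing only its manner to fricative gives [z] — the voiced alveolar fricative.
The same rule applies at the second boundary: /q/ → [χ] next to /x/.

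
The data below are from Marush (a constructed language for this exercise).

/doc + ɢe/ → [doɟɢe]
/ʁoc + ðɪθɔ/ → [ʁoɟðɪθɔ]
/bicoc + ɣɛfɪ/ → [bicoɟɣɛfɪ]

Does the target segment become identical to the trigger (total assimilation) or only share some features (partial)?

partial assimilation

Underlying /c/ is realised as [ɟ] next to /ɢ/; /ɢ/ itself does not change.
The change voiceless → voiced matches the voicing of the following /ɢ/, identifying this as voicing assimilation.
Place and manner are unchanged, so the assimilation is partial, not total.
The same holds elsewhere in the data: /c/ → [ɟ] before /ð/ (voiceless → voiced, matching voiced); /c/ → [ɟ] before /ɣ/ (voiceless → voiced, matching voiced) — only voicing changes, and always toward the following segment.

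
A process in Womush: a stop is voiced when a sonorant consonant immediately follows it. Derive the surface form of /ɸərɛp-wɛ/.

[ɸərɛbwɛ]

The rule targets /p/ (voiceless bilabial stop), which sits before the trigger /w/ (voiced).
Changing only its voicing to voiced gives [b] — the voiced bilabial stop.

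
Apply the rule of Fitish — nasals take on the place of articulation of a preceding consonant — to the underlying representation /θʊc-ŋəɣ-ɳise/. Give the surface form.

[θʊcɲəɣŋise]

The rule targets /ŋ/ (voiced velar nasal), which sits after the trigger /c/ (palatal).
The voiced palatal nasal is [ɲ], so /ŋ/ → [ɲ].
At the second juncture, /ɳ/ likewise becomes [ŋ] adjacent to /ɣ/.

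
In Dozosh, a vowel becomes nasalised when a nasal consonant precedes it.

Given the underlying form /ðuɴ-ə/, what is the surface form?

[ðuɴə̃]

The vowel /ə/ is adjacent to the preceding nasal /ɴ/, so it acquires [+nasal] and surfaces as [ə̃].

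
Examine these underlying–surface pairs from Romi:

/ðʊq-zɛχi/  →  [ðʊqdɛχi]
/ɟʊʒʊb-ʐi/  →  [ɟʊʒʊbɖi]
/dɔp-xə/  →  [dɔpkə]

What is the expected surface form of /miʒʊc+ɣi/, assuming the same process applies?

[miʒʊcgi]

The data show progressive manner assimilation: /z/ → [d] after /q/; /ʐ/ → [ɖ] after /b/; /x/ → [k] after /p/. In each pair only manner changes, matching the preceding consonant, while place and voice stay constant.
The rule targets /ɣ/ (voiced velar fricative), which sits after the trigger /c/ (stop).
Changing only its manner to stop gives [g] — the voiced velar stop.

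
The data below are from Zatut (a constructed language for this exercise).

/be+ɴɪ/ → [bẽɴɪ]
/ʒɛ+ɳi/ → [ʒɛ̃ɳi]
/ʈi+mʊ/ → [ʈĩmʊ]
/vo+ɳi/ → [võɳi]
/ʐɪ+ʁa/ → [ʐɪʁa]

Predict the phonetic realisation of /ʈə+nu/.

The data show regressive nasality assimilation (vowel nasalisation): /e/ → [ẽ] before /ɴ/; /ɛ/ → [ɛ̃] before /ɳ/; /i/ → [ĩ] before /m/; /o/ → [õ] before /ɳ/ — a vowel is nasalised by an immediately following nasal consonant.
No change occurs in [ʐɪʁa] because the vowel at the boundary is adjacent to an oral consonant, not a nasal (/ɪ/ next to /ʁ/).
/ə/ sits next to the nasal /n/ and is therefore nasalised to [ə̃].

[ʈə̃nu]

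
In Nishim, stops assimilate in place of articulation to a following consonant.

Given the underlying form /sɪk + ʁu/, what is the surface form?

The rule targets /k/ (voiceless velar stop), which sits before the trigger /ʁ/ (uvular).
The voiceless uvular stop is [q], so /k/ → [q].

[sɪqʁu]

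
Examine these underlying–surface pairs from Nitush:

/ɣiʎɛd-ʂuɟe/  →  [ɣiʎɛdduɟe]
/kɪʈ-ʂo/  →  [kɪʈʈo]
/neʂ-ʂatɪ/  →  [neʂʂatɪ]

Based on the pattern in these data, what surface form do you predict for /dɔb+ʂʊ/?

The data show progressive total assimilation (/ʂ/ → [d] after /d/; /ʂ/ → [ʈ] after /ʈ/): in every case the target segment becomes identical to its preceding neighbour, copying more than a single feature.
In [neʂʂatɪ] the two consonants at the boundary are already identical (/ʂ/ + /ʂ/), so the rule applies vacuously and nothing changes.
/ʂ/ is the segment targeted by the rule; it sits immediately after /b/, so it assimilates completely and surfaces as [b].

[dɔbbʊ]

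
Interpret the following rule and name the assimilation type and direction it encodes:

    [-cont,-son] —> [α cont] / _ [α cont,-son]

regressive manner assimilation

The rule copies [cont] (continuancy) from the environment onto the target stops; since [±cont] encodes the stop/fricative manner contrast, the assimilating dimension is manner.
The conditioning segment sits to the right of the focus bar, meaning the trigger follows the segment that changes — regressive assimilation.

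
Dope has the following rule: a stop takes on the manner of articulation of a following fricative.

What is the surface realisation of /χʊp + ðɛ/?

/p/ is a voiceless bilabial stop. The following trigger /ð/ is a fricative, so /p/ must become a fricative as well.
A voiceless bilabial fricative is [ɸ], so the surface segment is [ɸ].

[χʊɸðɛ]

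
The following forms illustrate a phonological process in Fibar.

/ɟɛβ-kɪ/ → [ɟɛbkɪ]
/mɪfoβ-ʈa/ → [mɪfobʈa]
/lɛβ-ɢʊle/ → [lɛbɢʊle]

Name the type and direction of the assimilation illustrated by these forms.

regressive manner assimilation

Underlying /β/ is realised as [b] next to /k/; /k/ itself does not change.
/β/ is a fricative while /k/ is a stop; the output [b] is a stop, matching the trigger — so the feature that spreads is manner.
Place and voice are unchanged, so the assimilation is partial, not total.
The same holds elsewhere in the data: /β/ → [b] before /ʈ/ (fricative → stop, matching a stop); /β/ → [b] before /ɢ/ (fricative → stop, matching a stop) — only manner changes, and always toward the following segment.
Since the segment that changes precedes the conditioning segment, the assimilation is regressive.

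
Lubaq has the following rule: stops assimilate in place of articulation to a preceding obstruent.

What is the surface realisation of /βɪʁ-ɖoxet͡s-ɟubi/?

/ɖ/ is a voiced retroflex stop. The preceding trigger /ʁ/ is uvular, so /ɖ/ must become uvular as well.
Changing only its place to uvular gives [ɢ] — the voiced uvular stop.
At the second juncture, /ɟ/ likewise becomes [d] adjacent to /t͡s/.

[βɪʁɢoxet͡sdubi]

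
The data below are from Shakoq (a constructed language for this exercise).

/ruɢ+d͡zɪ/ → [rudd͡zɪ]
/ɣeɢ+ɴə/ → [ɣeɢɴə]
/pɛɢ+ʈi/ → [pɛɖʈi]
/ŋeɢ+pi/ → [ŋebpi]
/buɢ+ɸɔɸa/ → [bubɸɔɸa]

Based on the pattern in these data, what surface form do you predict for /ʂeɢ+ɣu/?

The data show regressive place assimilation: /ɢ/ → [d] before /d͡z/; /ɢ/ → [ɖ] before /ʈ/; /ɢ/ → [b] before /p/; /ɢ/ → [b] before /ɸ/. In each pair only place changes, matching the following consonant, while manner and voice stay constant.
Nothing changes in [ɣeɢɴə]: there the adjacent consonants already agree in place (/ɢ/ and /ɴ/ are both uvular), so this form is consistent with the same rule.
/ɢ/ is a voiced uvular stop. The following trigger /ɣ/ is velar, so /ɢ/ must become velar as well.
A voiced velar stop is [g], so the surface segment is [g].

[ʂegɣu]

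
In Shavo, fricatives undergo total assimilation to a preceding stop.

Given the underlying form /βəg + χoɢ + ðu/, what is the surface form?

[βəggoɢɢu]

/χ/ is the segment targeted by the rule; it sits immediately after /g/, so it assimilates completely and surfaces as [g].
At the second juncture, /ð/ likewise becomes [ɢ] adjacent to /ɢ/.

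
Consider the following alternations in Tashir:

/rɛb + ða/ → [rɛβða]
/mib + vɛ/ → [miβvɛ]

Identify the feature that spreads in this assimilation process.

Underlying /b/ is realised as [β] next to /ð/; /ð/ itself does not change.
The change stop → fricative matches the manner of the following /ð/, identifying this as manner assimilation.
Checking the remaining alternation: /b/ → [β] before /v/ (stop → fricative, matching a fricative) — only manner changes, and always toward the following segment.

manner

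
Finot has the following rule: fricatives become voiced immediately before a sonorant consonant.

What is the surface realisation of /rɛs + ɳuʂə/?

/s/ is a voiceless alveolar fricative. The following trigger /ɳ/ is voiced, so /s/ must become voiced as well.
The voiced alveolar fricative is [z], so /s/ → [z].

[rɛzɳuʂə]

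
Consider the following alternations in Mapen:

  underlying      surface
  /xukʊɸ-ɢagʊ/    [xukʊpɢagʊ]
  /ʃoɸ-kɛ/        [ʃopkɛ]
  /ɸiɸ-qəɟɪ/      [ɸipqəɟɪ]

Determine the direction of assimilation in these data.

The segment that alternates is /ɸ/, which surfaces as [p] when adjacent to /ɢ/.
The change fricative → stop matches the manner of the following /ɢ/, identifying this as manner assimilation.
The other alternating forms pattern the same way: /ɸ/ → [p] before /k/ (fricative → stop, matching a stop); /ɸ/ → [p] before /q/ (fricative → stop, matching a stop) — only manner changes, and always toward the following segment.
The trigger is the following segment, so the direction is regressive (anticipatory).

regressive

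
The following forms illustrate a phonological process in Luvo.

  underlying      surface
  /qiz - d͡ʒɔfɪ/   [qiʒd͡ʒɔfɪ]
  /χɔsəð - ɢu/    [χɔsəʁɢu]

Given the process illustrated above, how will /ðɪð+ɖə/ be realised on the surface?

[ðɪʐɖə]

The data show regressive place assimilation: /z/ → [ʒ] before /d͡ʒ/; /ð/ → [ʁ] before /ɢ/. In each pair only place changes, matching the following consonant, while manner and voice stay constant.
The rule targets /ð/ (voiced dental fricative), which sits before the trigger /ɖ/ (retroflex).
A voiced retroflex fricative is [ʐ], so the surface segment is [ʐ].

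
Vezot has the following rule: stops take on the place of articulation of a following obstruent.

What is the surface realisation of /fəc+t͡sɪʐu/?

The rule targets /c/ (voiceless palatal stop), which sits before the trigger /t͡s/ (alveolar).
The voiceless alveolar stop is [t], so /c/ → [t].

[fətt͡sɪʐu]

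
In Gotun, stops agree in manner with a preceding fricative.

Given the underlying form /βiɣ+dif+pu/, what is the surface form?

The rule targets /d/ (voiced alveolar stop), which sits after the trigger /ɣ/ (fricative).
Changing only its manner to fricative gives [z] — the voiced alveolar fricative.
At the second juncture, /p/ likewise becomes [ɸ] adjacent to /f/.

[βiɣzifɸu]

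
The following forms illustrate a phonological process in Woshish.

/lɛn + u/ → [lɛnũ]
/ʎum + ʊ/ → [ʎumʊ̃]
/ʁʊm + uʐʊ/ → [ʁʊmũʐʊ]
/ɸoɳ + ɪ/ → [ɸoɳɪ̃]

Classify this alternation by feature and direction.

progressive nasality assimilation (vowel nasalisation)

The vowel /u/ surfaces as nasalised [ũ] next to the preceding nasal /n/ — it has acquired the [+nasal] feature of its neighbour.
The other forms show the same pattern: /ʊ/ → [ʊ̃] after /m/; /u/ → [ũ] after /m/; /ɪ/ → [ɪ̃] after /ɳ/ — each time a vowel is nasalised next to a preceding nasal.
Because the conditioning nasal is to the left of the vowel that changes, the process is progressive (perseverative).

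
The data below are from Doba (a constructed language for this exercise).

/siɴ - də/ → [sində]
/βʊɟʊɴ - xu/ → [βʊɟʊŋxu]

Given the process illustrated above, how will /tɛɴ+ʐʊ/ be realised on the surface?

[tɛɳʐʊ]

The data show regressive place assimilation: /ɴ/ → [n] before /d/; /ɴ/ → [ŋ] before /x/. In each pair only place changes, matching the following consonant, while manner and voice stay constant.
The rule targets /ɴ/ (voiced uvular nasal), which sits before the trigger /ʐ/ (retroflex).
The voiced retroflex nasal is [ɳ], so /ɴ/ → [ɳ].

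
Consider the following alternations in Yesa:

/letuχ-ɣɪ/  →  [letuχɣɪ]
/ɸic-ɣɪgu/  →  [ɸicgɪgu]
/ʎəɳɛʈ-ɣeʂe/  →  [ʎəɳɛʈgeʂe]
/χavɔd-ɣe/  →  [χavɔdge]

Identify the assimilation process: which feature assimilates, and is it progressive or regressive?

The segment that alternates is /ɣ/, which surfaces as [g] when adjacent to /c/.
/ɣ/ is a fricative while /c/ is a stop; the output [g] is a stop, matching the trigger — so the feature that spreads is manner.
Place and voice are unchanged, so the assimilation is partial, not total.
The same holds elsewhere in the data: /ɣ/ → [g] after /ʈ/ (fricative → stop, matching a stop); /ɣ/ → [g] after /d/ (fricative → stop, matching a stop) — only manner changes, and always toward the preceding segment.
No alternation appears in [letuχɣɪ]: there the adjacent consonants already agree in manner (/ɣ/ and /χ/ are both fricatives), so this form is consistent with the same rule.
The trigger is the preceding segment, so the direction is progressive (perseverative).

progressive manner assimilation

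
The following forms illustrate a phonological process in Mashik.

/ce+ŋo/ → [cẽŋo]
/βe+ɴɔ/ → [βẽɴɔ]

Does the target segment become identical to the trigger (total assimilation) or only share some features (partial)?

partial assimilation

The vowel /e/ surfaces as nasalised [ẽ] next to the following nasal /ŋ/ — it has acquired the [+nasal] feature of its neighbour.
The other form shows the same pattern: /e/ → [ẽ] before /ɴ/ — each time a vowel is nasalised next to a following nasal.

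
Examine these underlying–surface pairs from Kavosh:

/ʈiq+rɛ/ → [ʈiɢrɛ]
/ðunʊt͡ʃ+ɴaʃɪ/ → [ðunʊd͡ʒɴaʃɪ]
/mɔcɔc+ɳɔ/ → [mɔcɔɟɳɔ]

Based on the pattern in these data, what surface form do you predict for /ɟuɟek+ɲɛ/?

[ɟuɟegɲɛ]

The data show regressive voicing assimilation: /q/ → [ɢ] before /r/; /t͡ʃ/ → [d͡ʒ] before /ɴ/; /c/ → [ɟ] before /ɳ/. In each pair only voicing changes, matching the following consonant, while place and manner stay constant.
The rule targets /k/ (voiceless velar stop), which sits before the trigger /ɲ/ (voiced).
Changing only its voicing to voiced gives [g] — the voiced velar stop.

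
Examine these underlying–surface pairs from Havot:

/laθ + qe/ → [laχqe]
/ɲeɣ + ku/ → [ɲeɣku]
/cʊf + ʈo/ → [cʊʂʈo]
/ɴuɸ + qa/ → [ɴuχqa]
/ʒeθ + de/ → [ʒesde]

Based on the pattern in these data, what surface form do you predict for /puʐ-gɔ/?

[puɣgɔ]

The data show regressive place assimilation: /θ/ → [χ] before /q/; /f/ → [ʂ] before /ʈ/; /ɸ/ → [χ] before /q/; /θ/ → [s] before /d/. In each pair only place changes, matching the following consonant, while manner and voice stay constant.
Nothing changes in [ɲeɣku]: there the adjacent consonants already agree in place (/ɣ/ and /k/ are both velar), so this form is consistent with the same rule.
/ʐ/ is a voiced retroflex fricative. The following trigger /g/ is velar, so /ʐ/ must become velar as well.
The voiced velar fricative is [ɣ], so /ʐ/ → [ɣ].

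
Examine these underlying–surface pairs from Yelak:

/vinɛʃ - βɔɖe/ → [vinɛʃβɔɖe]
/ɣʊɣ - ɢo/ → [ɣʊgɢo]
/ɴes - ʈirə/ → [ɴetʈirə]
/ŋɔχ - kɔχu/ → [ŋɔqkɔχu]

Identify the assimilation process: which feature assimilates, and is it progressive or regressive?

Comparing underlying and surface forms, /ɣ/ → [g] is the alternation; the neighbouring /ɢ/ is constant.
/ɣ/ is a fricative while /ɢ/ is a stop; the output [g] is a stop, matching the trigger — so the feature that spreads is manner.
Place and voice are unchanged, so the assimilation is partial, not total.
Checking the remaining alternations: /s/ → [t] before /ʈ/ (fricative → stop, matching a stop); /χ/ → [q] before /k/ (fricative → stop, matching a stop) — only manner changes, and always toward the following segment.
No alternation appears in [vinɛʃβɔɖe]: there the adjacent consonants already agree in manner (/ʃ/ and /β/ are both fricatives), so this form is consistent with the same rule.
Since the segment that changes precedes the conditioning segment, the assimilation is regressive.

regressive manner assimilation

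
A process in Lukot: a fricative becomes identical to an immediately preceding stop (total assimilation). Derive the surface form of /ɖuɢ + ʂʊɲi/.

/ʂ/ is the segment targeted by the rule; it sits immediately after /ɢ/, so it assimilates completely and surfaces as [ɢ].

[ɖuɢɢʊɲi]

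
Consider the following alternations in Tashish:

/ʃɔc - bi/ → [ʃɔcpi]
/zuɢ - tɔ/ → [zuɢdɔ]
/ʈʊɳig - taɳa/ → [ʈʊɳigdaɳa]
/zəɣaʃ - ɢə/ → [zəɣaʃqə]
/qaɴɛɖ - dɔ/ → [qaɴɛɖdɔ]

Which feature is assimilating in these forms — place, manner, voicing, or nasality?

voicing

The segment that alternates is /b/, which surfaces as [p] when adjacent to /c/.
/b/ is voiced while /c/ is voiceless; the output [p] is voiceless, matching the trigger — so the feature that spreads is voicing.
The other alternating forms pattern the same way: /t/ → [d] after /ɢ/ (voiceless → voiced, matching voiced); /t/ → [d] after /g/ (voiceless → voiced, matching voiced); /ɢ/ → [q] after /ʃ/ (voiced → voiceless, matching voiceless) — only voicing changes, and always toward the preceding segment.
Nothing changes in [qaɴɛɖdɔ]: there the adjacent consonants already agree in voicing (/d/ and /ɖ/ are both voiced), so this form is consistent with the same rule.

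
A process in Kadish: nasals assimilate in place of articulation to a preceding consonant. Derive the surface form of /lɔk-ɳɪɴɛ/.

/ɳ/ is a voiced retroflex nasal. The preceding trigger /k/ is velar, so /ɳ/ must become velar as well.
The voiced velar nasal is [ŋ], so /ɳ/ → [ŋ].

[lɔkŋɪɴɛ]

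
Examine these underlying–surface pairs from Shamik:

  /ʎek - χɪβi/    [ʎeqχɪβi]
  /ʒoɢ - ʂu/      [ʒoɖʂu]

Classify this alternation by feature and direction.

The segment that alternates is /k/, which surfaces as [q] when adjacent to /χ/.
The change velar → uvular matches the place of the following /χ/, identifying this as place assimilation.
Manner and voice are unchanged, so the assimilation is partial, not total.
Checking the remaining alternation: /ɢ/ → [ɖ] before /ʂ/ (uvular → retroflex, matching retroflex) — only place changes, and always toward the following segment.
The trigger is the following segment, so the direction is regressive (anticipatory).

regressive place assimilation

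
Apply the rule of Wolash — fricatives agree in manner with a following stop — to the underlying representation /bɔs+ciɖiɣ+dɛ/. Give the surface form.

[bɔtciɖigdɛ]

The rule targets /s/ (voiceless alveolar fricative), which sits before the trigger /c/ (stop).
The voiceless alveolar stop is [t], so /s/ → [t].
At the second juncture, /ɣ/ likewise becomes [g] adjacent to /d/.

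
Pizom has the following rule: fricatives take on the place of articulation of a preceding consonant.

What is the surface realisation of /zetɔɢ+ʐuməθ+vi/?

[zetɔɢʁuməθði]

/ʐ/ is a voiced retroflex fricative. The preceding trigger /ɢ/ is uvular, so /ʐ/ must become uvular as well.
The voiced uvular fricative is [ʁ], so /ʐ/ → [ʁ].
At the second juncture, /v/ likewise becomes [ð] adjacent to /θ/.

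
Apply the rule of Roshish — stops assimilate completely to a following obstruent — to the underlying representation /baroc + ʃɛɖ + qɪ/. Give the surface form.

/c/ is the segment targeted by the rule; it sits immediately before /ʃ/, so it assimilates completely and surfaces as [ʃ].
The same rule applies at the second boundary: /ɖ/ → [q] next to /q/.

[baroʃʃɛqqɪ]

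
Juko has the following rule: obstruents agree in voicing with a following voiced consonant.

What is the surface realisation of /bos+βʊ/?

/s/ is a voiceless alveolar fricative. The following trigger /β/ is voiced, so /s/ must become voiced as well.
The voiced alveolar fricative is [z], so /s/ → [z].

[bozβʊ]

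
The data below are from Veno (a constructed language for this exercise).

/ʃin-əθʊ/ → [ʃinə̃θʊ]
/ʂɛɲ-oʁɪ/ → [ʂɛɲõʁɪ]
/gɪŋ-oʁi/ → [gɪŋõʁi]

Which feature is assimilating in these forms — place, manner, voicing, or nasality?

The vowel /ə/ surfaces as nasalised [ə̃] next to the preceding nasal /n/ — it has acquired the [+nasal] feature of its neighbour.
Likewise in the remaining data: /o/ → [õ] after /ɲ/; /o/ → [õ] after /ŋ/ — each time a vowel is nasalised next to a preceding nasal.

nasality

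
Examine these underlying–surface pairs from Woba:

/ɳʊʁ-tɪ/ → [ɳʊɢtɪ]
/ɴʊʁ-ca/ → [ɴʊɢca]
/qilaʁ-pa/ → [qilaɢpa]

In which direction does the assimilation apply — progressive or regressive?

regressive

The segment that alternates is /ʁ/, which surfaces as [ɢ] when adjacent to /t/.
/ʁ/ is a fricative while /t/ is a stop; the output [ɢ] is a stop, matching the trigger — so the feature that spreads is manner.
The same holds elsewhere in the data: /ʁ/ → [ɢ] before /c/ (fricative → stop, matching a stop); /ʁ/ → [ɢ] before /p/ (fricative → stop, matching a stop) — only manner changes, and always toward the following segment.
Since the segment that changes precedes the conditioning segment, the assimilation is regressive.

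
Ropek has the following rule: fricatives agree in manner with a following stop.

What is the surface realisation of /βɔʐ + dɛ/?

/ʐ/ is a voiced retroflex fricative. The following trigger /d/ is a stop, so /ʐ/ must become a stop as well.
A voiced retroflex stop is [ɖ], so the surface segment is [ɖ].

[βɔɖdɛ]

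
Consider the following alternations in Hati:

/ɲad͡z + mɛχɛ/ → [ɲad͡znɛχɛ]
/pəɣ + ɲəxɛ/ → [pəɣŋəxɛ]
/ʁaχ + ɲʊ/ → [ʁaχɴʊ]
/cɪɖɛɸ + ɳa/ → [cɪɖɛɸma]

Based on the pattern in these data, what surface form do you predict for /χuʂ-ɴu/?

The data show progressive place assimilation: /m/ → [n] after /d͡z/; /ɲ/ → [ŋ] after /ɣ/; /ɲ/ → [ɴ] after /χ/; /ɳ/ → [m] after /ɸ/. In each pair only place changes, matching the preceding consonant, while manner and voice stay constant.
/ɴ/ is a voiced uvular nasal. The preceding trigger /ʂ/ is retroflex, so /ɴ/ must become retroflex as well.
The voiced retroflex nasal is [ɳ], so /ɴ/ → [ɳ].

[χuʂɳu]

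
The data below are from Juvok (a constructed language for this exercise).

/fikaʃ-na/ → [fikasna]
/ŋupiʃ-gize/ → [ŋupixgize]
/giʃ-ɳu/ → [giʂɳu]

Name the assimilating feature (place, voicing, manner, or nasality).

place

The segment that alternates is /ʃ/, which surfaces as [s] when adjacent to /n/.
The change postalveolar → alveolar matches the place of the following /n/, identifying this as place assimilation.
The other alternating forms pattern the same way: /ʃ/ → [x] before /g/ (postalveolar → velar, matching velar); /ʃ/ → [ʂ] before /ɳ/ (postalveolar → retroflex, matching retroflex) — only place changes, and always toward the following segment.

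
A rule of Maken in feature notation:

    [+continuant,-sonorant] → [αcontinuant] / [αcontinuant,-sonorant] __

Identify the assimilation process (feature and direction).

progressive manner assimilation

The shared variable α links the value of [continuant] on the target to that of the neighbouring obstruent. [continuant] distinguishes stops from fricatives — a manner-of-articulation feature — so this is manner assimilation.
Since the environment is written before the underscore, the trigger precedes the target; the direction is progressive.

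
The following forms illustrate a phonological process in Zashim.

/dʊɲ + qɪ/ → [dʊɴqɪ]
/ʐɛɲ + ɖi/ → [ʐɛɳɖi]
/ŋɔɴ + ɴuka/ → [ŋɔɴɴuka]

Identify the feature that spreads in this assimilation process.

Comparing underlying and surface forms, /ɲ/ → [ɴ] is the alternation; the neighbouring /q/ is constant.
The change palatal → uvular matches the place of the following /q/, identifying this as place assimilation.
Checking the remaining alternation: /ɲ/ → [ɳ] before /ɖ/ (palatal → retroflex, matching retroflex) — only place changes, and always toward the following segment.
No alternation appears in [ŋɔɴɴuka]: there the adjacent consonants already agree in place (/ɴ/ and /ɴ/ are both uvular), so this form is consistent with the same rule.

place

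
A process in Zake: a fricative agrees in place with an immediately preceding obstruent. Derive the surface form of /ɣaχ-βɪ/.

[ɣaχʁɪ]

/β/ is a voiced bilabial fricative. The preceding trigger /χ/ is uvular, so /β/ must become uvular as well.
A voiced uvular fricative is [ʁ], so the surface segment is [ʁ].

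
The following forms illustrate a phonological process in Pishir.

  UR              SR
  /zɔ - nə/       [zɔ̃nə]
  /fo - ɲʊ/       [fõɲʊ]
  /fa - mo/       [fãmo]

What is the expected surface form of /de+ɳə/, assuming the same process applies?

The data show regressive nasality assimilation (vowel nasalisation): /ɔ/ → [ɔ̃] before /n/; /o/ → [õ] before /ɲ/; /a/ → [ã] before /m/ — a vowel is nasalised by an immediately following nasal consonant.
The vowel /e/ is adjacent to the following nasal /ɳ/, so it acquires [+nasal] and surfaces as [ẽ].

[dẽɳə]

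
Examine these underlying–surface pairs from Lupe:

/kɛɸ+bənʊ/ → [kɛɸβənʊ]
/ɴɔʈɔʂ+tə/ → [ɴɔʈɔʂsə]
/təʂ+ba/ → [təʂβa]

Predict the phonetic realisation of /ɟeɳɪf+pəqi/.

[ɟeɳɪfɸəqi]

The data show progressive manner assimilation: /b/ → [β] after /ɸ/; /t/ → [s] after /ʂ/; /b/ → [β] after /ʂ/. In each pair only manner changes, matching the preceding consonant, while place and voice stay constant.
/p/ is a voiceless bilabial stop. The preceding trigger /f/ is a fricative, so /p/ must become a fricative as well.
The voiceless bilabial fricative is [ɸ], so /p/ → [ɸ].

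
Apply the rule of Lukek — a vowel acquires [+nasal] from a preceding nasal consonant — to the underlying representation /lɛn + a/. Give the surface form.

[lɛnã]

/a/ sits next to the nasal /n/ and is therefore nasalised to [ã].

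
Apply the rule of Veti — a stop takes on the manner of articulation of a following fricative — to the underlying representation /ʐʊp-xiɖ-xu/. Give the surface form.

/p/ is a voiceless bilabial stop. The following trigger /x/ is a fricative, so /p/ must become a fricative as well.
A voiceless bilabial fricative is [ɸ], so the surface segment is [ɸ].
The same rule applies at the second boundary: /ɖ/ → [ʐ] next to /x/.

[ʐʊɸxiʐxu]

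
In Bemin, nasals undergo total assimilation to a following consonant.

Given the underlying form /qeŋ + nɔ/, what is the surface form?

[qennɔ]

/ŋ/ is the segment targeted by the rule; it sits immediately before /n/, so it assimilates completely and surfaces as [n].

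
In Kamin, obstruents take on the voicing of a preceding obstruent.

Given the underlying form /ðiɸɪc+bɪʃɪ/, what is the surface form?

/b/ is a voiced bilabial stop. The preceding trigger /c/ is voiceless, so /b/ must become voiceless as well.
The voiceless bilabial stop is [p], so /b/ → [p].

[ðiɸɪcpɪʃɪ]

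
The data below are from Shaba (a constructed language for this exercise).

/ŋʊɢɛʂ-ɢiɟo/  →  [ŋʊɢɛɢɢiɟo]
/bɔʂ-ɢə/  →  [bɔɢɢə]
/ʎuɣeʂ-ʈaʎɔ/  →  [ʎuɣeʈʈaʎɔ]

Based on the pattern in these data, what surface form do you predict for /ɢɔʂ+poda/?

[ɢɔppoda]

The data show regressive total assimilation (/ʂ/ → [ɢ] before /ɢ/; /ʂ/ → [ʈ] before /ʈ/): in every case the target segment becomes identical to its following neighbour, copying more than a single feature.
/ʂ/ is the segment targeted by the rule; it sits immediately before /p/, so it assimilates completely and surfaces as [p].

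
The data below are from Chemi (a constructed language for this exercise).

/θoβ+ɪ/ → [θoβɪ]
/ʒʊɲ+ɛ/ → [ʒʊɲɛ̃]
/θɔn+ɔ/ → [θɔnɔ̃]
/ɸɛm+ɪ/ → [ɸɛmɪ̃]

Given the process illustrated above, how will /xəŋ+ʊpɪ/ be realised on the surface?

[xəŋʊ̃pɪ]

The data show progressive nasality assimilation (vowel nasalisation): /ɛ/ → [ɛ̃] after /ɲ/; /ɔ/ → [ɔ̃] after /n/; /ɪ/ → [ɪ̃] after /m/ — a vowel is nasalised by an immediately preceding nasal consonant.
No change occurs in [θoβɪ] because the vowel at the boundary is adjacent to an oral consonant, not a nasal (/ɪ/ next to /β/).
/ʊ/ sits next to the nasal /ŋ/ and is therefore nasalised to [ʊ̃].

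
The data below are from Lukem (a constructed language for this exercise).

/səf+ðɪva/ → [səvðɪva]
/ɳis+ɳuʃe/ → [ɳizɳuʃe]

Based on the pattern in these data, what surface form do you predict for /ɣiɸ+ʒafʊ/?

The data show regressive voicing assimilation: /f/ → [v] before /ð/; /s/ → [z] before /ɳ/. In each pair only voicing changes, matching the following consonant, while place and manner stay constant.
The rule targets /ɸ/ (voiceless bilabial fricative), which sits before the trigger /ʒ/ (voiced).
Changing only its voicing to voiced gives [β] — the voiced bilabial fricative.

[ɣiβʒafʊ]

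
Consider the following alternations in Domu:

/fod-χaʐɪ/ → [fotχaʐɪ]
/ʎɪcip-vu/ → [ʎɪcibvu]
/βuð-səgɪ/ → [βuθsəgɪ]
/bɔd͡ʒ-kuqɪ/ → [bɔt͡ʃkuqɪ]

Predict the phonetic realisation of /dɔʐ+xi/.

[dɔʂxi]

The data show regressive voicing assimilation: /d/ → [t] before /χ/; /p/ → [b] before /v/; /ð/ → [θ] before /s/; /d͡ʒ/ → [t͡ʃ] before /k/. In each pair only voicing changes, matching the following consonant, while place and manner stay constant.
The rule targets /ʐ/ (voiced retroflex fricative), which sits before the trigger /x/ (voiceless).
Changing only its voicing to voiceless gives [ʂ] — the voiceless retroflex fricative.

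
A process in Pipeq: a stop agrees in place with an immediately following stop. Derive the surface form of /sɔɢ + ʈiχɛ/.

The rule targets /ɢ/ (voiced uvular stop), which sits before the trigger /ʈ/ (retroflex).
Changing only its place to retroflex gives [ɖ] — the voiced retroflex stop.

[sɔɖʈiχɛ]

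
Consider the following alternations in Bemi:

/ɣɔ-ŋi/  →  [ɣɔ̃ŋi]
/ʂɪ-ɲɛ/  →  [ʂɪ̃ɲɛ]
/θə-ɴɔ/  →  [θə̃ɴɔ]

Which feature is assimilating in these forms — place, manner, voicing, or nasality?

The vowel /ɔ/ surfaces as nasalised [ɔ̃] next to the following nasal /ŋ/ — it has acquired the [+nasal] feature of its neighbour.
Likewise in the remaining data: /ɪ/ → [ɪ̃] before /ɲ/; /ə/ → [ə̃] before /ɴ/ — each time a vowel is nasalised next to a following nasal.

nasality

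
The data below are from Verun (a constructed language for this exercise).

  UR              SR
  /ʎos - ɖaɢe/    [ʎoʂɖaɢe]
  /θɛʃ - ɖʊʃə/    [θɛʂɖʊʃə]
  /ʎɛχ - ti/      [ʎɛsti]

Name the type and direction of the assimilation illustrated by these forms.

The segment that alternates is /s/, which surfaces as [ʂ] when adjacent to /ɖ/.
The change alveolar → retroflex matches the place of the following /ɖ/, identifying this as place assimilation.
Manner and voice are unchanged, so the assimilation is partial, not total.
The same holds elsewhere in the data: /ʃ/ → [ʂ] before /ɖ/ (postalveolar → retroflex, matching retroflex); /χ/ → [s] before /t/ (uvular → alveolar, matching alveolar) — only place changes, and always toward the following segment.
Since the segment that changes precedes the conditioning segment, the assimilation is regressive.

regressive place assimilation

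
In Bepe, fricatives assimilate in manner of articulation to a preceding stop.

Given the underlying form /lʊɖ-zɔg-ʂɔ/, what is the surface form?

[lʊɖdɔgʈɔ]

The rule targets /z/ (voiced alveolar fricative), which sits after the trigger /ɖ/ (stop).
Changing only its manner to stop gives [d] — the voiced alveolar stop.
At the second juncture, /ʂ/ likewise becomes [ʈ] adjacent to /g/.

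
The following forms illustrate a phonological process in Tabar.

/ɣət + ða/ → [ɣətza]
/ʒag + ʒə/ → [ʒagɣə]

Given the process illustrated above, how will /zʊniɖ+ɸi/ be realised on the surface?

[zʊniɖʂi]

The data show progressive place assimilation: /ð/ → [z] after /t/; /ʒ/ → [ɣ] after /g/. In each pair only place changes, matching the preceding consonant, while manner and voice stay constant.
The rule targets /ɸ/ (voiceless bilabial fricative), which sits after the trigger /ɖ/ (retroflex).
The voiceless retroflex fricative is [ʂ], so /ɸ/ → [ʂ].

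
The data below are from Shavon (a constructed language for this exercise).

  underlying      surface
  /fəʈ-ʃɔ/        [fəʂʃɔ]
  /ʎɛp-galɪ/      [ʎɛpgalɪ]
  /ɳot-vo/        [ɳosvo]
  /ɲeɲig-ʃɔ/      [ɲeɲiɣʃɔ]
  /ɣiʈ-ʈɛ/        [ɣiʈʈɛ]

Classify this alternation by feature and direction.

Underlying /ʈ/ is realised as [ʂ] next to /ʃ/; /ʃ/ itself does not change.
The change stop → fricative matches the manner of the following /ʃ/, identifying this as manner assimilation.
Place and voice are unchanged, so the assimilation is partial, not total.
The same holds elsewhere in the data: /t/ → [s] before /v/ (stop → fricative, matching a fricative); /g/ → [ɣ] before /ʃ/ (stop → fricative, matching a fricative) — only manner changes, and always toward the following segment.
Nothing changes in [ʎɛpgalɪ], [ɣiʈʈɛ]: there the adjacent consonants already agree in manner (/p/ and /g/ are both stops; /ʈ/ and /ʈ/ are both stops), so these forms are consistent with the same rule.
Since the segment that changes precedes the conditioning segment, the assimilation is regressive.

regressive manner assimilation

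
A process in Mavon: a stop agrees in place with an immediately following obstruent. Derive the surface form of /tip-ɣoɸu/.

The rule targets /p/ (voiceless bilabial stop), which sits before the trigger /ɣ/ (velar).
Changing only its place to velar gives [k] — the voiceless velar stop.

[tikɣoɸu]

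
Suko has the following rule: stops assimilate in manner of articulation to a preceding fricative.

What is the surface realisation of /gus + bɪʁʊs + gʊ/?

[gusβɪʁʊsɣʊ]

The rule targets /b/ (voiced bilabial stop), which sits after the trigger /s/ (fricative).
The voiced bilabial fricative is [β], so /b/ → [β].
The same rule applies at the second boundary: /g/ → [ɣ] next to /s/.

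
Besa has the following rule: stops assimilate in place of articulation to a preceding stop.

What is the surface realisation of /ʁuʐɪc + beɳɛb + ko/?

[ʁuʐɪcɟeɳɛbpo]

The rule targets /b/ (voiced bilabial stop), which sits after the trigger /c/ (palatal).
The voiced palatal stop is [ɟ], so /b/ → [ɟ].
The same rule applies at the second boundary: /k/ → [p] next to /b/.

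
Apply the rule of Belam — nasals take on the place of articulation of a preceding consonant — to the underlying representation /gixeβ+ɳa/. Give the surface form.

/ɳ/ is a voiced retroflex nasal. The preceding trigger /β/ is bilabial, so /ɳ/ must become bilabial as well.
The voiced bilabial nasal is [m], so /ɳ/ → [m].

[gixeβma]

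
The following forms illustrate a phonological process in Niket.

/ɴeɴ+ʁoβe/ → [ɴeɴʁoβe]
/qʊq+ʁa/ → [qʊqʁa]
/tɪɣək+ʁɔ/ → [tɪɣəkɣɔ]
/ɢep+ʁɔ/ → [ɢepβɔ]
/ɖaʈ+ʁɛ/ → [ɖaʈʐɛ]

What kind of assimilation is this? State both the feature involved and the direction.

progressive place assimilation

The segment that alternates is /ʁ/, which surfaces as [ɣ] when adjacent to /k/.
The change uvular → velar matches the place of the preceding /k/, identifying this as place assimilation.
Manner and voice are unchanged, so the assimilation is partial, not total.
Checking the remaining alternations: /ʁ/ → [β] after /p/ (uvular → bilabial, matching bilabial); /ʁ/ → [ʐ] after /ʈ/ (uvular → retroflex, matching retroflex) — only place changes, and always toward the preceding segment.
No alternation appears in [ɴeɴʁoβe], [qʊqʁa]: there the adjacent consonants already agree in place (/ʁ/ and /ɴ/ are both uvular; /ʁ/ and /q/ are both uvular), so these forms are consistent with the same rule.
Since the segment that changes follows the conditioning segment, the assimilation is progressive.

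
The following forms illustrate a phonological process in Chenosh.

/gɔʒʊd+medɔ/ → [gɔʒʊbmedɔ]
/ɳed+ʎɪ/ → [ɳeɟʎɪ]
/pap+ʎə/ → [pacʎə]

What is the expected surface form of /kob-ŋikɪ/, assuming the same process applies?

The data show regressive place assimilation: /d/ → [b] before /m/; /d/ → [ɟ] before /ʎ/; /p/ → [c] before /ʎ/. In each pair only place changes, matching the following consonant, while manner and voice stay constant.
The rule targets /b/ (voiced bilabial stop), which sits before the trigger /ŋ/ (velar).
The voiced velar stop is [g], so /b/ → [g].

[kogŋikɪ]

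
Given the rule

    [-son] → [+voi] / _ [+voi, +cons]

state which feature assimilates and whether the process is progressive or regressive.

regressive voicing assimilation

The structural change is [+voi], and the conditioning segment [+voi, +cons] (a voiced consonant) is itself voiced, so the target comes to share the voicing of its neighbour — voicing assimilation.
The conditioning segment sits to the right of the focus bar, meaning the trigger follows the segment that changes — regressive assimilation.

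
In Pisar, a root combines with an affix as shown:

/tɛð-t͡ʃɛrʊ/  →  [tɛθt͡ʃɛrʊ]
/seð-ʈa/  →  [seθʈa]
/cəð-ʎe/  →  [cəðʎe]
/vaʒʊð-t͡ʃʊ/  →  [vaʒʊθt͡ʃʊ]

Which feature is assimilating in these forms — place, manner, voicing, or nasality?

Underlying /ð/ is realised as [θ] next to /t͡ʃ/; /t͡ʃ/ itself does not change.
The change voiced → voiceless matches the voicing of the following /t͡ʃ/, identifying this as voicing assimilation.
The other alternating form patterns the same way: /ð/ → [θ] before /ʈ/ (voiced → voiceless, matching voiceless) — only voicing changes, and always toward the following segment.
Nothing changes in [cəðʎe]: there the adjacent consonants already agree in voicing (/ð/ and /ʎ/ are both voiced), so this form is consistent with the same rule.

voicing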